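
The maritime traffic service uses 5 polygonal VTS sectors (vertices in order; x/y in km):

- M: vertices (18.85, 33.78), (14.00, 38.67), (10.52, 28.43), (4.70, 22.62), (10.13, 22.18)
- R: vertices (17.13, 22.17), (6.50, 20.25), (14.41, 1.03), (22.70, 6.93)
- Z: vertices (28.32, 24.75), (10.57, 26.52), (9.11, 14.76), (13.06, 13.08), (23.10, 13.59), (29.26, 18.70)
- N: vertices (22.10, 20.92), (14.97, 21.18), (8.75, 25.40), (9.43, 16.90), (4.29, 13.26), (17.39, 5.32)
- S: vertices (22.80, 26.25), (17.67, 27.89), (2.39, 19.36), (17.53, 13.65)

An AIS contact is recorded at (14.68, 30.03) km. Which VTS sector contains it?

Cast a ray rightward from (14.68, 30.03). For each polygon, the edges (by vertex number in listed order) whose endpoints lie on opposite sides of y = 30.03, where each meets that height, and whether that is right or left of the point:
M: 2–3 at x≈11.064 (left), 5–1 at x≈16.031 (right) → 1 crossing.
R: no edge straddles that height → 0 crossings.
Z: no edge straddles that height → 0 crossings.
N: no edge straddles that height → 0 crossings.
S: no edge straddles that height → 0 crossings.
Only M has an odd count, so the point is inside M.

M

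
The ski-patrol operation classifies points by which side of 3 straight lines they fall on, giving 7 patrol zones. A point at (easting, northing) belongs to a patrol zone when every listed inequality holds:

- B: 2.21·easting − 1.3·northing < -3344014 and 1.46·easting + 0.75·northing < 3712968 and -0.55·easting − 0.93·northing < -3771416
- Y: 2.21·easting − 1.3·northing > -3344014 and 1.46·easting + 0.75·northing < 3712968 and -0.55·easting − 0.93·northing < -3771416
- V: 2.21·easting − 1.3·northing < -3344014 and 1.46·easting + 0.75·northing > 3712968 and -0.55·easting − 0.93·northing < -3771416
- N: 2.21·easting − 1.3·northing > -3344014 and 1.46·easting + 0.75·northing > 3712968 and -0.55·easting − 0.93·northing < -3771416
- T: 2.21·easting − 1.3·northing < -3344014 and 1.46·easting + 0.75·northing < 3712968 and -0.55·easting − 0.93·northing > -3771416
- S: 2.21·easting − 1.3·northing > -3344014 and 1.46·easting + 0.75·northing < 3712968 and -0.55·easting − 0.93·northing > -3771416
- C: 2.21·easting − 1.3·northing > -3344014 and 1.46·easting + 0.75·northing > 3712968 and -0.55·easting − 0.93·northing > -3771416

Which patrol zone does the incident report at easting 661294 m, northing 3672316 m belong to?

2.21·661294 − 1.3·3672316 = -3312551.060, which is > -3344014
1.46·661294 + 0.75·3672316 = 3719726.240, which is > 3712968
-0.55·661294 − 0.93·3672316 = -3778965.580, which is < -3771416
This sign pattern matches N.

N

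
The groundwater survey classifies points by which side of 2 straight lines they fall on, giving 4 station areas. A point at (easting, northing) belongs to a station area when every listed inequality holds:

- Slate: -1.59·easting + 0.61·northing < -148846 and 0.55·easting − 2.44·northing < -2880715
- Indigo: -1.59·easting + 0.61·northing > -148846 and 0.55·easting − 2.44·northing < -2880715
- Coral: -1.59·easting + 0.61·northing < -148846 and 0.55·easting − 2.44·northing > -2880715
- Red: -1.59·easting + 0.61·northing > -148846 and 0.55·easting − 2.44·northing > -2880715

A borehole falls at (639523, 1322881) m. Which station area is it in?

Coral

-1.59·639523 + 0.61·1322881 = -209884.160, which is < -148846
0.55·639523 − 2.44·1322881 = -2876091.990, which is > -2880715
This sign pattern matches Coral.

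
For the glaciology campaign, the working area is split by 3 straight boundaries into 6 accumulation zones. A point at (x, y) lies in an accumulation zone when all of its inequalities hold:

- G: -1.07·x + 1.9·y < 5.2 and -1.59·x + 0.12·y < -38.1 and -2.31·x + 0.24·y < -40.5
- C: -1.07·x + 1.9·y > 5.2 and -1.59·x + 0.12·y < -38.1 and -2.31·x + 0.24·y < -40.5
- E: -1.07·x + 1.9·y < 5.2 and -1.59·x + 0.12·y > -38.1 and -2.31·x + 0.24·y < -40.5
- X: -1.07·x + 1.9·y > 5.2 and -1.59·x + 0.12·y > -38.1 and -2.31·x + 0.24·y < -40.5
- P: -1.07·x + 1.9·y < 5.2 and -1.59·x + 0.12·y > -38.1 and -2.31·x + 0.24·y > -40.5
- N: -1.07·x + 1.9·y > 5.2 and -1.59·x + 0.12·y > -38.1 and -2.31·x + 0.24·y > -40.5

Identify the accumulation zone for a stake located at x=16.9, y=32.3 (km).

-1.07·16.9 + 1.9·32.3 = 43.287, which is > 5.2
-1.59·16.9 + 0.12·32.3 = -22.995, which is > -38.1
-2.31·16.9 + 0.24·32.3 = -31.287, which is > -40.5
This sign pattern matches N.

N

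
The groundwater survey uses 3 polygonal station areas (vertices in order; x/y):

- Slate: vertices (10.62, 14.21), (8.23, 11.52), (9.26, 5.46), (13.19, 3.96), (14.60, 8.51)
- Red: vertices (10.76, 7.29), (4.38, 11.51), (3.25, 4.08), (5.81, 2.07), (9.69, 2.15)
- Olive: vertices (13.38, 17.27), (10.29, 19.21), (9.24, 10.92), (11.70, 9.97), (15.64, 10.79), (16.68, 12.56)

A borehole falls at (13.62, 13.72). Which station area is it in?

Olive

Cast a ray rightward from (13.62, 13.72). For each polygon, the edges (by vertex number in listed order) whose endpoints lie on opposite sides of y = 13.72, where each meets that height, and whether that is right or left of the point:
Slate: 1–2 at x≈10.185 (left), 5–1 at x≈10.962 (left) → 0 crossings.
Red: no edge straddles that height → 0 crossings.
Olive: 2–3 at x≈9.595 (left), 6–1 at x≈15.867 (right) → 1 crossing.
Only Olive has an odd count, so the point is inside Olive.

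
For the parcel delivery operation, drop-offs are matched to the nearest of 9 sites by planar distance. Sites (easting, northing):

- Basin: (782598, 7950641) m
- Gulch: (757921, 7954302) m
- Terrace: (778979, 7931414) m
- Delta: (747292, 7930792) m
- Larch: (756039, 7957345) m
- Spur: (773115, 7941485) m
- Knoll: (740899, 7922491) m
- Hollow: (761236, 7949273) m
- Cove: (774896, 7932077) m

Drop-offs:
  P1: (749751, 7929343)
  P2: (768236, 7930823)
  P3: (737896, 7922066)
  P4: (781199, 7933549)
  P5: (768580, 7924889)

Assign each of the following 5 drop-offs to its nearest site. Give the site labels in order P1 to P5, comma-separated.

P1 → Delta (d²=8146282.00)
P2 → Cove (d²=45928116.00)
P3 → Knoll (d²=9198634.00)
P4 → Terrace (d²=9486625.00)
P5 → Cove (d²=91559200.00)

Delta, Cove, Knoll, Terrace, Cove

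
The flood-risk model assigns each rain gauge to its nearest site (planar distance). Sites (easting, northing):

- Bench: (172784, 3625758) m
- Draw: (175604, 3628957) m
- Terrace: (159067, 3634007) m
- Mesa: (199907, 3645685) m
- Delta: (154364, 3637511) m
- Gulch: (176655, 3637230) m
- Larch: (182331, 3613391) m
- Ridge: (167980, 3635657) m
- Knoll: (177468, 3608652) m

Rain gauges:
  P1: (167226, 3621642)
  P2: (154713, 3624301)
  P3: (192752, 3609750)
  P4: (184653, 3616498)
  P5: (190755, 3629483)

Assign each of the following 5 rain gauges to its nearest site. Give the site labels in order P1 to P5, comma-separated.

P1 → Bench (d²=47832820.00)
P2 → Terrace (d²=113163752.00)
P3 → Larch (d²=121854122.00)
P4 → Larch (d²=15045133.00)
P5 → Draw (d²=229829477.00)

Bench, Terrace, Larch, Larch, Draw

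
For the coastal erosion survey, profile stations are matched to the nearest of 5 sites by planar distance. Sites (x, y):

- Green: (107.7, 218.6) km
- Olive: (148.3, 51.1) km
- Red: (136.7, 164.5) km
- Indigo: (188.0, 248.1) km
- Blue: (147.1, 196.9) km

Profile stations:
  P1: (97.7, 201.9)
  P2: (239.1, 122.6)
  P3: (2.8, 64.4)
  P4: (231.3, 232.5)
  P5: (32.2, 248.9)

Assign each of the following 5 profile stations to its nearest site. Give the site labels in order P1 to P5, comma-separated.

P1 → Green (d²=378.89)
P2 → Red (d²=12241.37)
P3 → Olive (d²=21347.14)
P4 → Indigo (d²=2118.25)
P5 → Green (d²=6618.34)

Green, Red, Olive, Indigo, Green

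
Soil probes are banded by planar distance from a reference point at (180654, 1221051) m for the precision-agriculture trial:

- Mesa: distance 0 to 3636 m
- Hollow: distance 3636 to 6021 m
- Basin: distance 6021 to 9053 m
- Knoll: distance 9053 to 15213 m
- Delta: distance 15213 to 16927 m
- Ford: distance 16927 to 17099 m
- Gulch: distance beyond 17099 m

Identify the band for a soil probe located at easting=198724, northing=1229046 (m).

Distance = √((198724−180654)² + (1229046−1221051)²) = √(326524900.000 + 63920025.000) = 19759.679 m.
17099 ≤ 19759.679 < ∞ → Gulch.

Gulch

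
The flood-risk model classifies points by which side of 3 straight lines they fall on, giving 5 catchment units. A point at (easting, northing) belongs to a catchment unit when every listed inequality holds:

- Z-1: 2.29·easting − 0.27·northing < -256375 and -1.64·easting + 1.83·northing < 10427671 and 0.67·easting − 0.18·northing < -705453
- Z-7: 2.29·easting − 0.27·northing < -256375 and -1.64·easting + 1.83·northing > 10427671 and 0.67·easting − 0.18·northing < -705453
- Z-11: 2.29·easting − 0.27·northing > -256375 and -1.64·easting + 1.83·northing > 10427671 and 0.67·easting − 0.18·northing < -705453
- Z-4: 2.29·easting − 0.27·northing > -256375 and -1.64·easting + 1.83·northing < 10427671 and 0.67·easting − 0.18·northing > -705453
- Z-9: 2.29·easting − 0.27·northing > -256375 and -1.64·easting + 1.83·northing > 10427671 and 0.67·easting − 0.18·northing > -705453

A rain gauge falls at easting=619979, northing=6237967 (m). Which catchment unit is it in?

Z-1

2.29·619979 − 0.27·6237967 = -264499.180, which is < -256375
-1.64·619979 + 1.83·6237967 = 10398714.050, which is < 10427671
0.67·619979 − 0.18·6237967 = -707448.130, which is < -705453
This sign pattern matches Z-1.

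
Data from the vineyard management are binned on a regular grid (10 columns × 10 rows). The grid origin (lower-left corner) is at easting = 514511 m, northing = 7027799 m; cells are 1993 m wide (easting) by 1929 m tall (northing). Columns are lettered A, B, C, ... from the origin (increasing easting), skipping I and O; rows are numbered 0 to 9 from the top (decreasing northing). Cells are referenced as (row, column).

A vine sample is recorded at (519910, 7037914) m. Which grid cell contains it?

(4, C)

Column index: ⌊(519910 − 514511) / 1993⌋ = ⌊2.709⌋ = 2 → column C
Row offset from origin: ⌊(7037914 − 7027799) / 1929⌋ = ⌊5.244⌋ = 5 → row 4 (counted from top)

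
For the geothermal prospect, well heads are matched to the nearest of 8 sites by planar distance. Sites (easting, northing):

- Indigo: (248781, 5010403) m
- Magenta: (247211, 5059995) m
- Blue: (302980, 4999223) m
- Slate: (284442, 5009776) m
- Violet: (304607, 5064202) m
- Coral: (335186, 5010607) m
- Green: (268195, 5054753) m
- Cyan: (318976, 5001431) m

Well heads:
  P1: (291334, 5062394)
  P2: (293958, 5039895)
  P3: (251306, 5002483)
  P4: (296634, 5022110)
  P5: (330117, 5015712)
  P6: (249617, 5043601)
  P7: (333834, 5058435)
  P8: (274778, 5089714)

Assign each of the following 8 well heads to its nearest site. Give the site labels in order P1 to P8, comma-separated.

Violet, Violet, Indigo, Slate, Coral, Magenta, Violet, Green

P1 → Violet (d²=179441393.00)
P2 → Violet (d²=704231450.00)
P3 → Indigo (d²=69102025.00)
P4 → Slate (d²=300772420.00)
P5 → Coral (d²=51755786.00)
P6 → Magenta (d²=274552072.00)
P7 → Violet (d²=887475818.00)
P8 → Green (d²=1265607410.00)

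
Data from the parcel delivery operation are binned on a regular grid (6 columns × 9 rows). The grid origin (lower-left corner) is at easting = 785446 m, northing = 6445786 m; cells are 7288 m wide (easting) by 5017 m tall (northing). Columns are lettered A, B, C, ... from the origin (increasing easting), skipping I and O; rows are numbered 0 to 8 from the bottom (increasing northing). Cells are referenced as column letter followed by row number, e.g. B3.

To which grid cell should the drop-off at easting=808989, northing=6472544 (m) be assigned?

D5

Column index: ⌊(808989 − 785446) / 7288⌋ = ⌊3.230⌋ = 3 → column D
Row offset from origin: ⌊(6472544 − 6445786) / 5017⌋ = ⌊5.333⌋ = 5 → row 5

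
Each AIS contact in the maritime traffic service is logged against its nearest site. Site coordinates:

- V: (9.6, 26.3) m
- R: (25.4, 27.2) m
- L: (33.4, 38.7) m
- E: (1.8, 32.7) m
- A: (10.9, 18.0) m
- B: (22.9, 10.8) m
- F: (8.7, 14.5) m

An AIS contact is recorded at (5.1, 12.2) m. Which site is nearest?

F

Squared distances to each site:
V: 219.060; R: 637.090; L: 1503.140; E: 431.140; A: 67.280; B: 318.800; F: 18.250.
Minimum at F.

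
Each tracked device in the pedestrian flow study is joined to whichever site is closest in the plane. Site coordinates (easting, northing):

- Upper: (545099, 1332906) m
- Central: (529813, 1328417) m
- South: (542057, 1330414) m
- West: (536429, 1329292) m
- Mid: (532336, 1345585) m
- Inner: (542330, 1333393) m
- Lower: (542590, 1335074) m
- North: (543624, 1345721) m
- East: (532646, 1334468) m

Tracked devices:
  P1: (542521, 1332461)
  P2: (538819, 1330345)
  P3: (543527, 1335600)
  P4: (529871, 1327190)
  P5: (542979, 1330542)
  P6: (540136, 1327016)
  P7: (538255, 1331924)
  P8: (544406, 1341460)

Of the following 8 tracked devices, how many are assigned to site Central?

1

P1 → Inner
P2 → West
P3 → Lower
P4 → Central
P5 → South
P6 → South
P7 → West
P8 → North
1 of the 8 goes to Central.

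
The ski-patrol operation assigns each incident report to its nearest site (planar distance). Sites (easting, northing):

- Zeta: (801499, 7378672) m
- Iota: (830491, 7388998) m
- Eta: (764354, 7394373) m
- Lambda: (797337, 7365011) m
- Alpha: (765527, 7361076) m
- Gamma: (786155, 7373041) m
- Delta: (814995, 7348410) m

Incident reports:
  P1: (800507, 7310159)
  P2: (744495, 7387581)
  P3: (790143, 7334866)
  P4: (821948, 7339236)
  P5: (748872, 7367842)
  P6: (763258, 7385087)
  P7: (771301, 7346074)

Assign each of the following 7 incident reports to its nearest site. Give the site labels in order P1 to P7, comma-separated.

Delta, Eta, Delta, Delta, Alpha, Eta, Alpha

P1 → Delta (d²=1673041145.00)
P2 → Eta (d²=440511145.00)
P3 → Delta (d²=801061840.00)
P4 → Delta (d²=132506485.00)
P5 → Alpha (d²=323167781.00)
P6 → Eta (d²=87431012.00)
P7 → Alpha (d²=258399080.00)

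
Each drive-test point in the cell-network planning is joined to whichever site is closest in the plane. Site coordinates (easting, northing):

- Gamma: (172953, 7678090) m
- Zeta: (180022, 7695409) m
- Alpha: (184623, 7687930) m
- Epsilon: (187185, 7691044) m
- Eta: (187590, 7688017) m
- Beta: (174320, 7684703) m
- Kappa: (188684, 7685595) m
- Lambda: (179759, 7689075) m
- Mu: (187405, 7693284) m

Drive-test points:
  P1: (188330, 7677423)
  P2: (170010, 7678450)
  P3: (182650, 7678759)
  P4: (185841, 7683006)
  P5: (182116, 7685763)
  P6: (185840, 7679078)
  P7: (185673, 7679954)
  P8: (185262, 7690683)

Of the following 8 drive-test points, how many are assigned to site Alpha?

P1 → Kappa
P2 → Gamma
P3 → Kappa
P4 → Kappa
P5 → Alpha
P6 → Kappa
P7 → Kappa
P8 → Epsilon
1 of the 8 goes to Alpha.

1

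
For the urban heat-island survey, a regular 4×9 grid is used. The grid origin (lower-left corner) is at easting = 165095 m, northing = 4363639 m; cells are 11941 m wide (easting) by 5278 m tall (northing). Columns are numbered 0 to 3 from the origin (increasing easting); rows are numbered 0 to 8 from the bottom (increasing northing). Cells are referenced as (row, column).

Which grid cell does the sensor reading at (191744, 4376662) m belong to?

Column index: ⌊(191744 − 165095) / 11941⌋ = ⌊2.232⌋ = 2
Row offset from origin: ⌊(4376662 − 4363639) / 5278⌋ = ⌊2.467⌋ = 2 → row 2

(2, 2)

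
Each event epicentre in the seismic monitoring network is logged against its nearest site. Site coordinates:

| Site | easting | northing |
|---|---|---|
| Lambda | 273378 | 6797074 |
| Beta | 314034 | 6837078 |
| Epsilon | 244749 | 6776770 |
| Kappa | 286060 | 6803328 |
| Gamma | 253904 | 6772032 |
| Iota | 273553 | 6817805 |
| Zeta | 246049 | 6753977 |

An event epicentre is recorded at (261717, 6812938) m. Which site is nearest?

Squared distances to each site:
Lambda: 387645417.000; Beta: 3319808089.000; Epsilon: 1596037248.000; Kappa: 684933749.000; Gamma: 1734343805.000; Iota: 163778585.000; Zeta: 3721885745.000.
Minimum at Iota.

Iota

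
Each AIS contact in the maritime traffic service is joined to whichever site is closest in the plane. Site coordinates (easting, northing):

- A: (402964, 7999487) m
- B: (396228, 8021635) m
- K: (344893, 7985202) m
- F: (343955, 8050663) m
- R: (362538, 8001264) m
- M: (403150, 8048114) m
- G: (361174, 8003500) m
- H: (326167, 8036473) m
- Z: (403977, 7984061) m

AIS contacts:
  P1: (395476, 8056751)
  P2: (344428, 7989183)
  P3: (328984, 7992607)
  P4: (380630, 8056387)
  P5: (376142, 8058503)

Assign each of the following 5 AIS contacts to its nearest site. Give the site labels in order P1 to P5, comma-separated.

P1 → M (d²=133488045.00)
P2 → K (d²=16064586.00)
P3 → K (d²=307930306.00)
P4 → M (d²=575592929.00)
P5 → M (d²=837363385.00)

M, K, K, M, M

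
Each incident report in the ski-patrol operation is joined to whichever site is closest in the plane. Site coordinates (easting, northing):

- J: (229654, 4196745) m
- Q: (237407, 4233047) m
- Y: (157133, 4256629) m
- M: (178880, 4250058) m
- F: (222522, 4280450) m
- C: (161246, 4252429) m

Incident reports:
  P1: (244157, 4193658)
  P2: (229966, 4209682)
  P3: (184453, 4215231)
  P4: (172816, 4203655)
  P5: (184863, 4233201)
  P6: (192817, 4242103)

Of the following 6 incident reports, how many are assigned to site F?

P1 → J
P2 → J
P3 → M
P4 → M
P5 → M
P6 → M
0 of the 6 go to F.

0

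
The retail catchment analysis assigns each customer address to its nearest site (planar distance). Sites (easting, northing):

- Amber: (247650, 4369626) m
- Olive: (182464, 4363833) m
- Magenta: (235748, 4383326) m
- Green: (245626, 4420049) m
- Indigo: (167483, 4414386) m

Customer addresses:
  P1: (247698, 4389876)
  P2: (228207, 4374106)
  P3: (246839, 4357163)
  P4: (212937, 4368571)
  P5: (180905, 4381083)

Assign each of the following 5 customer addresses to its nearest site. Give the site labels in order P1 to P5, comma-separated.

P1 → Magenta (d²=185705000.00)
P2 → Magenta (d²=141875081.00)
P3 → Amber (d²=155984090.00)
P4 → Magenta (d²=738051746.00)
P5 → Olive (d²=299992981.00)

Magenta, Magenta, Amber, Magenta, Olive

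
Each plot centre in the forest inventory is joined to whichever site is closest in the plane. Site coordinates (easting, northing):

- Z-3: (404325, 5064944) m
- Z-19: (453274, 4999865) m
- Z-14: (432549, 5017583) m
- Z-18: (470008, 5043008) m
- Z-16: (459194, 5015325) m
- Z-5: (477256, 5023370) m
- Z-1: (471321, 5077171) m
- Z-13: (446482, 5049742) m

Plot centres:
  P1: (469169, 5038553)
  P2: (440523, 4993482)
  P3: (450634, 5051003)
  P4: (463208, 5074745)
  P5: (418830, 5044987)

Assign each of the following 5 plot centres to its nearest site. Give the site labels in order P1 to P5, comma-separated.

Z-18, Z-19, Z-13, Z-1, Z-3

P1 → Z-18 (d²=20550946.00)
P2 → Z-19 (d²=203330690.00)
P3 → Z-13 (d²=18829225.00)
P4 → Z-1 (d²=71706245.00)
P5 → Z-3 (d²=608676874.00)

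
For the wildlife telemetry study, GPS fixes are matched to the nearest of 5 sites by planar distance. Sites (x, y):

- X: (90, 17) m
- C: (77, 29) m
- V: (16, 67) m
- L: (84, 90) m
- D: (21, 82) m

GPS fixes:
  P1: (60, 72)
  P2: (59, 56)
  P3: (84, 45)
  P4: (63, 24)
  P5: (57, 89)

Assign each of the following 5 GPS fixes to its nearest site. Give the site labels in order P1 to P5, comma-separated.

P1 → L (d²=900.00)
P2 → C (d²=1053.00)
P3 → C (d²=305.00)
P4 → C (d²=221.00)
P5 → L (d²=730.00)

L, C, C, C, L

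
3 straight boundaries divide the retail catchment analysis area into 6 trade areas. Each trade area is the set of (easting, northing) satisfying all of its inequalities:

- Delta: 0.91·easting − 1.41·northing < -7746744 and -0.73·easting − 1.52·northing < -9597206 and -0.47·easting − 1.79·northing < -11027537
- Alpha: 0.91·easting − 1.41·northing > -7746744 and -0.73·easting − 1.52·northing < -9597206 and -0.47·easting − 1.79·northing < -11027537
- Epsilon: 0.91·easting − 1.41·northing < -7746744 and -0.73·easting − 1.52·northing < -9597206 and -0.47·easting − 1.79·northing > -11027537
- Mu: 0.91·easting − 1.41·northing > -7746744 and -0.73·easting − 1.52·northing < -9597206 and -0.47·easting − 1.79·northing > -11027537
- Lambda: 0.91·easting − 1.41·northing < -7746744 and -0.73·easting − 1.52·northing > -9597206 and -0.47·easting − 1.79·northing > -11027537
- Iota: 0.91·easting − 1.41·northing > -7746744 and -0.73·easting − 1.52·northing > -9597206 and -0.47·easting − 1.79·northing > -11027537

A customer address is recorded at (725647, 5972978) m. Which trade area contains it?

0.91·725647 − 1.41·5972978 = -7761560.210, which is < -7746744
-0.73·725647 − 1.52·5972978 = -9608648.870, which is < -9597206
-0.47·725647 − 1.79·5972978 = -11032684.710, which is < -11027537
This sign pattern matches Delta.

Delta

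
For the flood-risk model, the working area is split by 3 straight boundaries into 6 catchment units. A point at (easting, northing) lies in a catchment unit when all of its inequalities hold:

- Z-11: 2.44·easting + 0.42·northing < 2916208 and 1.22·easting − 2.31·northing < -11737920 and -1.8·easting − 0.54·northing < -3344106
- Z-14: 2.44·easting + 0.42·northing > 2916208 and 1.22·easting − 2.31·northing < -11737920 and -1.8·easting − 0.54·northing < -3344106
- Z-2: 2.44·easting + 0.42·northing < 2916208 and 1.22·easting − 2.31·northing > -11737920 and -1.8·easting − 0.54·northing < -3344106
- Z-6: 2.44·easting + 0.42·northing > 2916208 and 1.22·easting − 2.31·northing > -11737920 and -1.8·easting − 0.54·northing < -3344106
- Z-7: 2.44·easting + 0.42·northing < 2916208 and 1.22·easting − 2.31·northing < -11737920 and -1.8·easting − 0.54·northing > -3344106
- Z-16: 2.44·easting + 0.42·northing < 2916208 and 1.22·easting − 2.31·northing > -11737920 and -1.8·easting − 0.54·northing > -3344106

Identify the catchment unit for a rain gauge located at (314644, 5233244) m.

Z-6

2.44·314644 + 0.42·5233244 = 2965693.840, which is > 2916208
1.22·314644 − 2.31·5233244 = -11704927.960, which is > -11737920
-1.8·314644 − 0.54·5233244 = -3392310.960, which is < -3344106
This sign pattern matches Z-6.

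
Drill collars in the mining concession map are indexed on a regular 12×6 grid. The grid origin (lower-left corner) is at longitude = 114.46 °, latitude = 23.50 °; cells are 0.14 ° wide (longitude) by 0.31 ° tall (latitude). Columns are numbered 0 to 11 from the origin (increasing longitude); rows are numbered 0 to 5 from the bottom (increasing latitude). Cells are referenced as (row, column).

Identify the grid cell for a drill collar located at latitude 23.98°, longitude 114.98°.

Column index: ⌊(114.98 − 114.46) / 0.14⌋ = ⌊3.714⌋ = 3
Row offset from origin: ⌊(23.98 − 23.50) / 0.31⌋ = ⌊1.548⌋ = 1 → row 1

(1, 3)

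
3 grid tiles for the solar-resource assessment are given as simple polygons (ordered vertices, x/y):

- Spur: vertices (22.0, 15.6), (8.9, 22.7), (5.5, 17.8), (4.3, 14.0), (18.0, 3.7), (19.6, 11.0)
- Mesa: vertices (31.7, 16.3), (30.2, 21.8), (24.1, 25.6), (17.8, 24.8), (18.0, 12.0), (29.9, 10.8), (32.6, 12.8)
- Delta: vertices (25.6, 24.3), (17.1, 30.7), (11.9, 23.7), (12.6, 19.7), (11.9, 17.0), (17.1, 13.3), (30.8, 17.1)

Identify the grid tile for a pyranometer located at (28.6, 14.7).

Cast a ray rightward from (28.6, 14.7). For each polygon, the edges (by vertex number in listed order) whose endpoints lie on opposite sides of y = 14.7, where each meets that height, and whether that is right or left of the point:
Spur: 3–4 at x≈4.52 (left), 6–1 at x≈21.53 (left) → 0 crossings.
Mesa: 4–5 at x≈17.96 (left), 7–1 at x≈32.11 (right) → 1 crossing.
Delta: 5–6 at x≈15.13 (left), 6–7 at x≈22.15 (left) → 0 crossings.
Only Mesa has an odd count, so the point is inside Mesa.

Mesa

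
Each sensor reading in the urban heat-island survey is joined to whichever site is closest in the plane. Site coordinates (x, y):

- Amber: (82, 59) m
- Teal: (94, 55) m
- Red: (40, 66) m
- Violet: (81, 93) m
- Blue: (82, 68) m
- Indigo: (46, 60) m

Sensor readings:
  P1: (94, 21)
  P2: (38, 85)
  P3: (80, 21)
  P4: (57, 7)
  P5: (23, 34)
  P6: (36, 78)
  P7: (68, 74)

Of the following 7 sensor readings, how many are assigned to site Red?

2

P1 → Teal
P2 → Red
P3 → Teal
P4 → Indigo
P5 → Indigo
P6 → Red
P7 → Blue
2 of the 7 go to Red.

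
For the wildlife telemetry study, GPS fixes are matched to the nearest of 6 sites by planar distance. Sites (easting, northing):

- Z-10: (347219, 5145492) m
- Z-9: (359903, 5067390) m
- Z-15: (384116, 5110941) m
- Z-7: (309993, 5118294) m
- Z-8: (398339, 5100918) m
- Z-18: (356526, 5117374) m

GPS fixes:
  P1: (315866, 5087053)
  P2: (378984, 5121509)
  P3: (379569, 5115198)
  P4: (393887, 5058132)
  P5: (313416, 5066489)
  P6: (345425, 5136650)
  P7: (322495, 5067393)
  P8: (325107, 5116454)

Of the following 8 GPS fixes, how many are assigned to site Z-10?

1

P1 → Z-7
P2 → Z-15
P3 → Z-15
P4 → Z-9
P5 → Z-9
P6 → Z-10
P7 → Z-9
P8 → Z-7
1 of the 8 goes to Z-10.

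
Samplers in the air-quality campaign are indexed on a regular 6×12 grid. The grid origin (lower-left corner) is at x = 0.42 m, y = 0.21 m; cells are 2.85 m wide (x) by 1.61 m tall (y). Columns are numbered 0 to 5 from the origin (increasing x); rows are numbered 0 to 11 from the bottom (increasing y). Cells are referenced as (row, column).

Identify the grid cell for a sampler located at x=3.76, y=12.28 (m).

(7, 1)

Column index: ⌊(3.76 − 0.42) / 2.85⌋ = ⌊1.172⌋ = 1
Row offset from origin: ⌊(12.28 − 0.21) / 1.61⌋ = ⌊7.497⌋ = 7 → row 7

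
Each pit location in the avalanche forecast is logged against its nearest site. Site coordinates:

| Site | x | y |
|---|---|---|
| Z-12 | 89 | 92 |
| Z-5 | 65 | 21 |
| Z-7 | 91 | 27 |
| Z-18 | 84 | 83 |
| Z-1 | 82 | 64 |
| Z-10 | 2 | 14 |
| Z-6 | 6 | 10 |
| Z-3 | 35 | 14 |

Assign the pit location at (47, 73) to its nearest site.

Squared distances to each site:
Z-12: 2125.000; Z-5: 3028.000; Z-7: 4052.000; Z-18: 1469.000; Z-1: 1306.000; Z-10: 5506.000; Z-6: 5650.000; Z-3: 3625.000.
Minimum at Z-1.

Z-1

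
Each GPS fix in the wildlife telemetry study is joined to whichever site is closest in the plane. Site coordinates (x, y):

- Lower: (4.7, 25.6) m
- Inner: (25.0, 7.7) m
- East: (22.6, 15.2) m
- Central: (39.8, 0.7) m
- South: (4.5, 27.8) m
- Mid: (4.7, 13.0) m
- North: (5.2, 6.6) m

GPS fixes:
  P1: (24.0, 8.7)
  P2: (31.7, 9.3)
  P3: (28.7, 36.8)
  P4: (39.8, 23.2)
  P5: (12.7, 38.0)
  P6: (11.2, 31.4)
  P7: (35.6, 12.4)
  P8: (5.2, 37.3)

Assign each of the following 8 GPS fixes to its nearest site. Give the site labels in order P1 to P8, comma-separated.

Inner, Inner, East, East, South, South, Inner, South

P1 → Inner (d²=2.00)
P2 → Inner (d²=47.45)
P3 → East (d²=503.77)
P4 → East (d²=359.84)
P5 → South (d²=171.28)
P6 → South (d²=57.85)
P7 → Inner (d²=134.45)
P8 → South (d²=90.74)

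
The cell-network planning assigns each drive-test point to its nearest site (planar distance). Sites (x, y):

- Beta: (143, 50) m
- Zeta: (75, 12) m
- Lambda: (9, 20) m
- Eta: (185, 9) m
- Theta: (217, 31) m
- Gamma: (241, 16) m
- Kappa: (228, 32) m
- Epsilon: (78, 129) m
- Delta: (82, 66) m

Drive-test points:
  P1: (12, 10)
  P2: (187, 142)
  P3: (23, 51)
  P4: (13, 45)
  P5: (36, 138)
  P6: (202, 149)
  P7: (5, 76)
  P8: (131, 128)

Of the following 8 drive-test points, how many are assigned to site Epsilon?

2

P1 → Lambda
P2 → Beta
P3 → Lambda
P4 → Lambda
P5 → Epsilon
P6 → Beta
P7 → Lambda
P8 → Epsilon
2 of the 8 go to Epsilon.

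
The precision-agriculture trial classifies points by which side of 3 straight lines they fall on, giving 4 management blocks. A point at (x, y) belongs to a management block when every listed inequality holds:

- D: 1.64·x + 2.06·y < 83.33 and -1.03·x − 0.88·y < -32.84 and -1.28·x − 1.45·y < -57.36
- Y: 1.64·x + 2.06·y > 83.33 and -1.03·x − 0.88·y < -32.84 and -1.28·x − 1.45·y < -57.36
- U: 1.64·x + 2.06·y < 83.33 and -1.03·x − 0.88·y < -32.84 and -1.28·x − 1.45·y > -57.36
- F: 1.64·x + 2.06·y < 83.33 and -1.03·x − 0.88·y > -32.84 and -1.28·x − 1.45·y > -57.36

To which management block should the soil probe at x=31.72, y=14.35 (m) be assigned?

D

1.64·31.72 + 2.06·14.35 = 81.582, which is < 83.33
-1.03·31.72 − 0.88·14.35 = -45.300, which is < -32.84
-1.28·31.72 − 1.45·14.35 = -61.409, which is < -57.36
This sign pattern matches D.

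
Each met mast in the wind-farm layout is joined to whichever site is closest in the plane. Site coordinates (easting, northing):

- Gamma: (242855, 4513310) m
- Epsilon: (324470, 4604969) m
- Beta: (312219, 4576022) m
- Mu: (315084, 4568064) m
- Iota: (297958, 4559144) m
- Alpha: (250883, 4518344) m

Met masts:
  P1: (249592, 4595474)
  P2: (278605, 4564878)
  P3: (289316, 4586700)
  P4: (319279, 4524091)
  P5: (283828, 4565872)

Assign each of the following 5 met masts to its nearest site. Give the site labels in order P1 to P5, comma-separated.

Iota, Iota, Beta, Iota, Iota

P1 → Iota (d²=3659138856.00)
P2 → Iota (d²=407417365.00)
P3 → Beta (d²=638567093.00)
P4 → Iota (d²=1683297850.00)
P5 → Iota (d²=244922884.00)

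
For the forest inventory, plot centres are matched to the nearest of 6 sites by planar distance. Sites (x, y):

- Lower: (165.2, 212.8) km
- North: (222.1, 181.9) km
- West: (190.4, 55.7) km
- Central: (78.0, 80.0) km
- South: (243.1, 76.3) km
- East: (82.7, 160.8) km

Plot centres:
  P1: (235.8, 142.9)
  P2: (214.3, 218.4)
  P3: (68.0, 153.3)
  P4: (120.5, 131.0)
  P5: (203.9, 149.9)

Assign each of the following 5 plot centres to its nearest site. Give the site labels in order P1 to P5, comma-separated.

P1 → North (d²=1708.69)
P2 → North (d²=1393.09)
P3 → East (d²=272.34)
P4 → East (d²=2316.88)
P5 → North (d²=1355.24)

North, North, East, East, North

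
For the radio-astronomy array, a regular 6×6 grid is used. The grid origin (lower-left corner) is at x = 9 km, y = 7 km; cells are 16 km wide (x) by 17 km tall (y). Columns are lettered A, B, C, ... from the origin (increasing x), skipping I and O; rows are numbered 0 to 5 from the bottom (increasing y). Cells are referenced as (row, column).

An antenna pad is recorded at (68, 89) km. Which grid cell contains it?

(4, D)

Column index: ⌊(68 − 9) / 16⌋ = ⌊3.688⌋ = 3 → column D
Row offset from origin: ⌊(89 − 7) / 17⌋ = ⌊4.824⌋ = 4 → row 4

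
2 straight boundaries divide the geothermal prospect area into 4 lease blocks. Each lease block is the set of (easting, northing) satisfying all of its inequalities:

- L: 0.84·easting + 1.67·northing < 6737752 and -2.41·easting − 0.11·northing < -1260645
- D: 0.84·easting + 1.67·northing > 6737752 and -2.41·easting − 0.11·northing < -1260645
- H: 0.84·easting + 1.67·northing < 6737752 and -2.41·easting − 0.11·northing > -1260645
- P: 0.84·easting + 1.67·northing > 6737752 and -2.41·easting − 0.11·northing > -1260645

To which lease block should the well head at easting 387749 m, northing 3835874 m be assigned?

L

0.84·387749 + 1.67·3835874 = 6731618.740, which is < 6737752
-2.41·387749 − 0.11·3835874 = -1356421.230, which is < -1260645
This sign pattern matches L.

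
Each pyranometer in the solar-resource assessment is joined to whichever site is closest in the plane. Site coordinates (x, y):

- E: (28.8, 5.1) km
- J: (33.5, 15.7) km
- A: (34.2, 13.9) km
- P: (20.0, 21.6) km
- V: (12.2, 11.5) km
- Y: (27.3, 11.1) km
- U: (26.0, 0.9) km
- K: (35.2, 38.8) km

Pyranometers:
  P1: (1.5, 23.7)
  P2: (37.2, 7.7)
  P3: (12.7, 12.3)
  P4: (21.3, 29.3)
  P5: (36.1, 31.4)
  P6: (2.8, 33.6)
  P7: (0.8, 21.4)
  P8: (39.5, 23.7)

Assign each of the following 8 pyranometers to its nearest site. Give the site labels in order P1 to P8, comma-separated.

V, A, V, P, K, P, V, J

P1 → V (d²=263.33)
P2 → A (d²=47.44)
P3 → V (d²=0.89)
P4 → P (d²=60.98)
P5 → K (d²=55.57)
P6 → P (d²=439.84)
P7 → V (d²=227.97)
P8 → J (d²=100.00)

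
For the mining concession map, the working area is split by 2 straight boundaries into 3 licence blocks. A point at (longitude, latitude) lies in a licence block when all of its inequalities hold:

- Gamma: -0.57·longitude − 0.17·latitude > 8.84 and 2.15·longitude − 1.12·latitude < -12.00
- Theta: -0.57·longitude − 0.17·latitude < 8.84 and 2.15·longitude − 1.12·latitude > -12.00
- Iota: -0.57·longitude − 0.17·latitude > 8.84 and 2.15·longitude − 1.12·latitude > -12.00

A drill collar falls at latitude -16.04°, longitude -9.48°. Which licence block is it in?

-0.57·-9.48 − 0.17·-16.04 = 8.130, which is < 8.84
2.15·-9.48 − 1.12·-16.04 = -2.417, which is > -12.00
This sign pattern matches Theta.

Theta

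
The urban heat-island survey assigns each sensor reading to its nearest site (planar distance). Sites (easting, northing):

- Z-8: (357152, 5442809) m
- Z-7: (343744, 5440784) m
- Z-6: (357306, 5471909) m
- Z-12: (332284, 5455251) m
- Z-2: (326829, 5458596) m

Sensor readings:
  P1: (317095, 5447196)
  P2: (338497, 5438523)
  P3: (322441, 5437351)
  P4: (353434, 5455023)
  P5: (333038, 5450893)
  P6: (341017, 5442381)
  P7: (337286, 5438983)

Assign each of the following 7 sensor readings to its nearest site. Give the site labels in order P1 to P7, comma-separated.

Z-2, Z-7, Z-12, Z-8, Z-12, Z-7, Z-7

P1 → Z-2 (d²=224710756.00)
P2 → Z-7 (d²=32643130.00)
P3 → Z-12 (d²=417294649.00)
P4 → Z-8 (d²=163005320.00)
P5 → Z-12 (d²=19560680.00)
P6 → Z-7 (d²=9986938.00)
P7 → Z-7 (d²=44949365.00)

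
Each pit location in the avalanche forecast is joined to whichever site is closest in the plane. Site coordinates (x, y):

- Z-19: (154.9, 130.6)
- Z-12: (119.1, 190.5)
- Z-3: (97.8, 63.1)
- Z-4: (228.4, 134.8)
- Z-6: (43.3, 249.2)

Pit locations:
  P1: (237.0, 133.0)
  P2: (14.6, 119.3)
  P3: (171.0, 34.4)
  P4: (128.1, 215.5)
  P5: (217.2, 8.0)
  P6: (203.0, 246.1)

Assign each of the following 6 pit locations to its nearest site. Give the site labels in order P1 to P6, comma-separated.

Z-4, Z-3, Z-3, Z-12, Z-4, Z-12

P1 → Z-4 (d²=77.20)
P2 → Z-3 (d²=10080.68)
P3 → Z-3 (d²=6181.93)
P4 → Z-12 (d²=706.00)
P5 → Z-4 (d²=16203.68)
P6 → Z-12 (d²=10130.57)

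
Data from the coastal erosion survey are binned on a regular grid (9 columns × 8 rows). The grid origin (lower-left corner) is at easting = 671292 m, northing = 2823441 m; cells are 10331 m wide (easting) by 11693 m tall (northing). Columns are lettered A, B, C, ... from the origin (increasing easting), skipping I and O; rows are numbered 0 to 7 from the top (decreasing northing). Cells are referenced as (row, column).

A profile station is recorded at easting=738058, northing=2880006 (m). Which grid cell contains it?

(3, G)

Column index: ⌊(738058 − 671292) / 10331⌋ = ⌊6.463⌋ = 6 → column G
Row offset from origin: ⌊(2880006 − 2823441) / 11693⌋ = ⌊4.838⌋ = 4 → row 3 (counted from top)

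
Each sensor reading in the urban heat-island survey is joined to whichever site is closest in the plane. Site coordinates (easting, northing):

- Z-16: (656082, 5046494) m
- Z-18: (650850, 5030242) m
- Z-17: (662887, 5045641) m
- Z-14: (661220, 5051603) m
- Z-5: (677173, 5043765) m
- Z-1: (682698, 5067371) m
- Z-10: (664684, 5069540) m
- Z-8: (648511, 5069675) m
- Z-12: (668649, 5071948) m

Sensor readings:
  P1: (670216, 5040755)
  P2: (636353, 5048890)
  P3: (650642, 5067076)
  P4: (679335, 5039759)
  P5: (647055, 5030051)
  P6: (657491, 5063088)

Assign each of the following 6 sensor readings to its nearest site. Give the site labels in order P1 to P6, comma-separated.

P1 → Z-5 (d²=57459949.00)
P2 → Z-16 (d²=394974257.00)
P3 → Z-8 (d²=11295962.00)
P4 → Z-5 (d²=20722280.00)
P5 → Z-18 (d²=14438506.00)
P6 → Z-10 (d²=93367553.00)

Z-5, Z-16, Z-8, Z-5, Z-18, Z-10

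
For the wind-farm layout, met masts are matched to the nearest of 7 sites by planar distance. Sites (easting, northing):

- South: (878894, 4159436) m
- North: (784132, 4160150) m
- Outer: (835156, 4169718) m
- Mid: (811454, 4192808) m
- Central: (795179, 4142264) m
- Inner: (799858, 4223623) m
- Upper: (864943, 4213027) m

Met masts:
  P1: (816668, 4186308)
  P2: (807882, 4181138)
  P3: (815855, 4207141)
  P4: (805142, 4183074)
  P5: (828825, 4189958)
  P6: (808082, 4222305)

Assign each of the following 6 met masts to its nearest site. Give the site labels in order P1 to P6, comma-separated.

P1 → Mid (d²=69435796.00)
P2 → Mid (d²=148948084.00)
P3 → Mid (d²=224803690.00)
P4 → Mid (d²=134592100.00)
P5 → Mid (d²=309874141.00)
P6 → Inner (d²=69371300.00)

Mid, Mid, Mid, Mid, Mid, Inner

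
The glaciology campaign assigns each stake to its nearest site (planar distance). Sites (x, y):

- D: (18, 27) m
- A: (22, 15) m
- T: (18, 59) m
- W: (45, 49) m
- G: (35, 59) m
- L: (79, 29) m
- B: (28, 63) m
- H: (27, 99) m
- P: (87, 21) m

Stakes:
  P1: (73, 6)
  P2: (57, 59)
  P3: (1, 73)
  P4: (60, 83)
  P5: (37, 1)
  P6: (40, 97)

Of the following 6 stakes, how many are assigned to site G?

P1 → P
P2 → W
P3 → T
P4 → G
P5 → A
P6 → H
1 of the 6 goes to G.

1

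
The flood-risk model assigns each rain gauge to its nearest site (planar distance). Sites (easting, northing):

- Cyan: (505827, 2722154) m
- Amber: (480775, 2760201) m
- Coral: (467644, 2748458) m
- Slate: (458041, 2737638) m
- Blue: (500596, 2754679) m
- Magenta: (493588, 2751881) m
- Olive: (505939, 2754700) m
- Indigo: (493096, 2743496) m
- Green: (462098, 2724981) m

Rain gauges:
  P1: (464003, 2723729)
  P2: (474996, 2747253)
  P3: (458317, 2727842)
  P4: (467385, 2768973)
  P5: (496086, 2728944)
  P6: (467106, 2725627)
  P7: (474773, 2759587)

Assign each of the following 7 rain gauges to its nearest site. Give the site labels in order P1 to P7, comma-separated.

Green, Coral, Green, Amber, Cyan, Green, Amber

P1 → Green (d²=5196529.00)
P2 → Coral (d²=55503929.00)
P3 → Green (d²=22481282.00)
P4 → Amber (d²=256240084.00)
P5 → Cyan (d²=140991181.00)
P6 → Green (d²=25497380.00)
P7 → Amber (d²=36401000.00)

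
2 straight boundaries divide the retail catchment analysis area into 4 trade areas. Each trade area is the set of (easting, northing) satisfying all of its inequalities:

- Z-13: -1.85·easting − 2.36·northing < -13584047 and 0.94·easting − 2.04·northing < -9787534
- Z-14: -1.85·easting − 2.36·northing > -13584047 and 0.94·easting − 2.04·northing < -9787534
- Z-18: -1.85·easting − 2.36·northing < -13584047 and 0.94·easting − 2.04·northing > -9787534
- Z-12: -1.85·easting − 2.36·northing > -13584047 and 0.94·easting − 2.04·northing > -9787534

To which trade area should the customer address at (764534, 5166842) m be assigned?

-1.85·764534 − 2.36·5166842 = -13608135.020, which is < -13584047
0.94·764534 − 2.04·5166842 = -9821695.720, which is < -9787534
This sign pattern matches Z-13.

Z-13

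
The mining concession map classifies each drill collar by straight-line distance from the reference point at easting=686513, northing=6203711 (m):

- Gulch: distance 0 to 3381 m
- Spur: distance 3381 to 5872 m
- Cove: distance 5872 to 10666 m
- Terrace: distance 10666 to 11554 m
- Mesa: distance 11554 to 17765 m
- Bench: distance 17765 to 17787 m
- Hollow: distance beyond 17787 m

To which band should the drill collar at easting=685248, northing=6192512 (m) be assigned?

Distance = √((685248−686513)² + (6192512−6203711)²) = √(1600225.000 + 125417601.000) = 11270.219 m.
10666 ≤ 11270.219 < 11554 → Terrace.

Terrace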